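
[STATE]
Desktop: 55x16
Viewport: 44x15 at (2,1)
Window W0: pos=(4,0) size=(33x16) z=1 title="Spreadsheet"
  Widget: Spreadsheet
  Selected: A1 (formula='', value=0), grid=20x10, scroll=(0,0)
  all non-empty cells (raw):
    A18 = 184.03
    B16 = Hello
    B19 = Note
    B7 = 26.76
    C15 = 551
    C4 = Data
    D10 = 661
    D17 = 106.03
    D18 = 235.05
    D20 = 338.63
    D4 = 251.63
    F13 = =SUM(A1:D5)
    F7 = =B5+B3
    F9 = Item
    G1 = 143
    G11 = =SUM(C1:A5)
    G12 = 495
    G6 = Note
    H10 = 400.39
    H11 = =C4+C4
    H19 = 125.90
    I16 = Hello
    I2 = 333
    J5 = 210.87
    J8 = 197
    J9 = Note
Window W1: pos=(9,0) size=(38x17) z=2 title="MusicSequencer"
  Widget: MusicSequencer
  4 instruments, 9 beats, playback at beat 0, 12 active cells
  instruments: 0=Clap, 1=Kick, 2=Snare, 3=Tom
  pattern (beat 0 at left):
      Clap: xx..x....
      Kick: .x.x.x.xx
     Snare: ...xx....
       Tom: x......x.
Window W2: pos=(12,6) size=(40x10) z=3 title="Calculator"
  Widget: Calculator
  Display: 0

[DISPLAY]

  ┃ Spr┃ MusicSequencer                     
  ┠────┠────────────────────────────────────
  ┃A1: ┃      ▼12345678                     
  ┃    ┃  Clap██··█····                     
  ┃----┃  Kick·█·█·█·██                     
  ┃  1 ┃ S┏━━━━━━━━━━━━━━━━━━━━━━━━━━━━━━━━━
  ┃  2 ┃  ┃ Calculator                      
  ┃  3 ┃  ┠─────────────────────────────────
  ┃  4 ┃  ┃                                 
  ┃  5 ┃  ┃┌───┬───┬───┬───┐                
  ┃  6 ┃  ┃│ 7 │ 8 │ 9 │ ÷ │                
  ┃  7 ┃  ┃├───┼───┼───┼───┤                
  ┃  8 ┃  ┃│ 4 │ 5 │ 6 │ × │                
  ┃  9 ┃  ┃└───┴───┴───┴───┘                
  ┗━━━━┃  ┗━━━━━━━━━━━━━━━━━━━━━━━━━━━━━━━━━


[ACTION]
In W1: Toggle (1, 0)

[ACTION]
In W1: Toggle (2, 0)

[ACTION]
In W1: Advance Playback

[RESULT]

  ┃ Spr┃ MusicSequencer                     
  ┠────┠────────────────────────────────────
  ┃A1: ┃      0▼2345678                     
  ┃    ┃  Clap██··█····                     
  ┃----┃  Kick██·█·█·██                     
  ┃  1 ┃ S┏━━━━━━━━━━━━━━━━━━━━━━━━━━━━━━━━━
  ┃  2 ┃  ┃ Calculator                      
  ┃  3 ┃  ┠─────────────────────────────────
  ┃  4 ┃  ┃                                 
  ┃  5 ┃  ┃┌───┬───┬───┬───┐                
  ┃  6 ┃  ┃│ 7 │ 8 │ 9 │ ÷ │                
  ┃  7 ┃  ┃├───┼───┼───┼───┤                
  ┃  8 ┃  ┃│ 4 │ 5 │ 6 │ × │                
  ┃  9 ┃  ┃└───┴───┴───┴───┘                
  ┗━━━━┃  ┗━━━━━━━━━━━━━━━━━━━━━━━━━━━━━━━━━


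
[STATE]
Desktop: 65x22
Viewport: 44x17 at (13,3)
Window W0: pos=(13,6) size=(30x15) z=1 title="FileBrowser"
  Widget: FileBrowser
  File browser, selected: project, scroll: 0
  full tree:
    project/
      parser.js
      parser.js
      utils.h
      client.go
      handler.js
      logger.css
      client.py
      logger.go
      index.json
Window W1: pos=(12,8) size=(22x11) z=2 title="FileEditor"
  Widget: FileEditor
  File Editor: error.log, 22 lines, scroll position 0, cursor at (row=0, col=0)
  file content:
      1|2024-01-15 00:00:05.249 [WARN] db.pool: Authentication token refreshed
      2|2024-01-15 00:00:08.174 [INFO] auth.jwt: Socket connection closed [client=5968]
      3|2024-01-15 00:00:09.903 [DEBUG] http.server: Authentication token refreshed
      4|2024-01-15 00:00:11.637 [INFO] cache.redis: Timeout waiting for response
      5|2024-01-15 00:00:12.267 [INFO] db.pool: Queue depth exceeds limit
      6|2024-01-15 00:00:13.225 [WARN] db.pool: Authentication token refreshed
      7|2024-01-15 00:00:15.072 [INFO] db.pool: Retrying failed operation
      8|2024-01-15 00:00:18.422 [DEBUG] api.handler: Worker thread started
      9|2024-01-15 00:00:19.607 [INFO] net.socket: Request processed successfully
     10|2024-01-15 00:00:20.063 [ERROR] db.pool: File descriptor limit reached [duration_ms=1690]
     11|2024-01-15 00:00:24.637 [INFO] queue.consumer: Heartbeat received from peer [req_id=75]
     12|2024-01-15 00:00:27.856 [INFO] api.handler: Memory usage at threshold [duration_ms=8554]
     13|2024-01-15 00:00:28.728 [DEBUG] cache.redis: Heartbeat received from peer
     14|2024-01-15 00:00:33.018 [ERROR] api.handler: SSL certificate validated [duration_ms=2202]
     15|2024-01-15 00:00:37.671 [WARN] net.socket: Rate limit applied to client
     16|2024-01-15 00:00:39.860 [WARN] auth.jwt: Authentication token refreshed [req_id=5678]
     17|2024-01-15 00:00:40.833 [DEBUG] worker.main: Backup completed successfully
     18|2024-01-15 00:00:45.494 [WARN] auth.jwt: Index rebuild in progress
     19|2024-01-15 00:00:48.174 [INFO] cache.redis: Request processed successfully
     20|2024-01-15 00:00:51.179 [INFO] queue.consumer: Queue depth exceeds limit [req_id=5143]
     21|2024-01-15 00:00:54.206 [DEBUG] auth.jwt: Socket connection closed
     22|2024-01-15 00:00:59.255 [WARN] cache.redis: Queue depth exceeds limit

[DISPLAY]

                                            
                                            
                                            
┏━━━━━━━━━━━━━━━━━━━━━━━━━━━━┓              
┃ FileBrowser                ┃              
━━━━━━━━━━━━━━━━━━━━┓────────┨              
 FileEditor         ┃        ┃              
────────────────────┨        ┃              
█024-01-15 00:00:05▲┃        ┃              
2024-01-15 00:00:08█┃        ┃              
2024-01-15 00:00:09░┃        ┃              
2024-01-15 00:00:11░┃        ┃              
2024-01-15 00:00:12░┃        ┃              
2024-01-15 00:00:13░┃        ┃              
2024-01-15 00:00:15▼┃        ┃              
━━━━━━━━━━━━━━━━━━━━┛        ┃              
┃                            ┃              


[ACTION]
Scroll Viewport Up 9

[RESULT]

                                            
                                            
                                            
                                            
                                            
                                            
┏━━━━━━━━━━━━━━━━━━━━━━━━━━━━┓              
┃ FileBrowser                ┃              
━━━━━━━━━━━━━━━━━━━━┓────────┨              
 FileEditor         ┃        ┃              
────────────────────┨        ┃              
█024-01-15 00:00:05▲┃        ┃              
2024-01-15 00:00:08█┃        ┃              
2024-01-15 00:00:09░┃        ┃              
2024-01-15 00:00:11░┃        ┃              
2024-01-15 00:00:12░┃        ┃              
2024-01-15 00:00:13░┃        ┃              


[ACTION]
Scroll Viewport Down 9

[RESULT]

                                            
┏━━━━━━━━━━━━━━━━━━━━━━━━━━━━┓              
┃ FileBrowser                ┃              
━━━━━━━━━━━━━━━━━━━━┓────────┨              
 FileEditor         ┃        ┃              
────────────────────┨        ┃              
█024-01-15 00:00:05▲┃        ┃              
2024-01-15 00:00:08█┃        ┃              
2024-01-15 00:00:09░┃        ┃              
2024-01-15 00:00:11░┃        ┃              
2024-01-15 00:00:12░┃        ┃              
2024-01-15 00:00:13░┃        ┃              
2024-01-15 00:00:15▼┃        ┃              
━━━━━━━━━━━━━━━━━━━━┛        ┃              
┃                            ┃              
┗━━━━━━━━━━━━━━━━━━━━━━━━━━━━┛              
                                            


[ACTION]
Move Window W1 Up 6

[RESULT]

█024-01-15 00:00:05▲┃                       
2024-01-15 00:00:08█┃━━━━━━━━┓              
2024-01-15 00:00:09░┃        ┃              
2024-01-15 00:00:11░┃────────┨              
2024-01-15 00:00:12░┃        ┃              
2024-01-15 00:00:13░┃        ┃              
2024-01-15 00:00:15▼┃        ┃              
━━━━━━━━━━━━━━━━━━━━┛        ┃              
┃    client.go               ┃              
┃    handler.js              ┃              
┃    logger.css              ┃              
┃    client.py               ┃              
┃    logger.go               ┃              
┃    index.json              ┃              
┃                            ┃              
┗━━━━━━━━━━━━━━━━━━━━━━━━━━━━┛              
                                            


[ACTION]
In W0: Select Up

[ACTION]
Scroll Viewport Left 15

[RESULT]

            ┃█024-01-15 00:00:05▲┃          
            ┃2024-01-15 00:00:08█┃━━━━━━━━┓ 
            ┃2024-01-15 00:00:09░┃        ┃ 
            ┃2024-01-15 00:00:11░┃────────┨ 
            ┃2024-01-15 00:00:12░┃        ┃ 
            ┃2024-01-15 00:00:13░┃        ┃ 
            ┃2024-01-15 00:00:15▼┃        ┃ 
            ┗━━━━━━━━━━━━━━━━━━━━┛        ┃ 
             ┃    client.go               ┃ 
             ┃    handler.js              ┃ 
             ┃    logger.css              ┃ 
             ┃    client.py               ┃ 
             ┃    logger.go               ┃ 
             ┃    index.json              ┃ 
             ┃                            ┃ 
             ┗━━━━━━━━━━━━━━━━━━━━━━━━━━━━┛ 
                                            


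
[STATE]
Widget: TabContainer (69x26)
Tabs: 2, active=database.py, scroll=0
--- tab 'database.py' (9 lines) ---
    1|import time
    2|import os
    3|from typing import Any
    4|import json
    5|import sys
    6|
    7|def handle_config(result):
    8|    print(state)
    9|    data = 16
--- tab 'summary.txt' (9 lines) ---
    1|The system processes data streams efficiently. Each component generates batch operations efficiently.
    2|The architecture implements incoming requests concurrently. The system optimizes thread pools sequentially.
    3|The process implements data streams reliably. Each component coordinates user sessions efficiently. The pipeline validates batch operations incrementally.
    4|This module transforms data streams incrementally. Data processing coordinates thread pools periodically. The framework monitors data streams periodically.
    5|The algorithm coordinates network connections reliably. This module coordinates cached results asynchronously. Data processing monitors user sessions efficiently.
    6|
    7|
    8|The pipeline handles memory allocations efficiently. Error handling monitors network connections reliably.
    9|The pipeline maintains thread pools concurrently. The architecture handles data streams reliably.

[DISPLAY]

[database.py]│ summary.txt                                           
─────────────────────────────────────────────────────────────────────
import time                                                          
import os                                                            
from typing import Any                                               
import json                                                          
import sys                                                           
                                                                     
def handle_config(result):                                           
    print(state)                                                     
    data = 16                                                        
                                                                     
                                                                     
                                                                     
                                                                     
                                                                     
                                                                     
                                                                     
                                                                     
                                                                     
                                                                     
                                                                     
                                                                     
                                                                     
                                                                     
                                                                     


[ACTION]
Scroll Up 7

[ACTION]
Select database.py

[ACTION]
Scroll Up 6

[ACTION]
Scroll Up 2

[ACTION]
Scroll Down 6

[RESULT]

[database.py]│ summary.txt                                           
─────────────────────────────────────────────────────────────────────
def handle_config(result):                                           
    print(state)                                                     
    data = 16                                                        
                                                                     
                                                                     
                                                                     
                                                                     
                                                                     
                                                                     
                                                                     
                                                                     
                                                                     
                                                                     
                                                                     
                                                                     
                                                                     
                                                                     
                                                                     
                                                                     
                                                                     
                                                                     
                                                                     
                                                                     
                                                                     


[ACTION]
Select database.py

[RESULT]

[database.py]│ summary.txt                                           
─────────────────────────────────────────────────────────────────────
import time                                                          
import os                                                            
from typing import Any                                               
import json                                                          
import sys                                                           
                                                                     
def handle_config(result):                                           
    print(state)                                                     
    data = 16                                                        
                                                                     
                                                                     
                                                                     
                                                                     
                                                                     
                                                                     
                                                                     
                                                                     
                                                                     
                                                                     
                                                                     
                                                                     
                                                                     
                                                                     
                                                                     


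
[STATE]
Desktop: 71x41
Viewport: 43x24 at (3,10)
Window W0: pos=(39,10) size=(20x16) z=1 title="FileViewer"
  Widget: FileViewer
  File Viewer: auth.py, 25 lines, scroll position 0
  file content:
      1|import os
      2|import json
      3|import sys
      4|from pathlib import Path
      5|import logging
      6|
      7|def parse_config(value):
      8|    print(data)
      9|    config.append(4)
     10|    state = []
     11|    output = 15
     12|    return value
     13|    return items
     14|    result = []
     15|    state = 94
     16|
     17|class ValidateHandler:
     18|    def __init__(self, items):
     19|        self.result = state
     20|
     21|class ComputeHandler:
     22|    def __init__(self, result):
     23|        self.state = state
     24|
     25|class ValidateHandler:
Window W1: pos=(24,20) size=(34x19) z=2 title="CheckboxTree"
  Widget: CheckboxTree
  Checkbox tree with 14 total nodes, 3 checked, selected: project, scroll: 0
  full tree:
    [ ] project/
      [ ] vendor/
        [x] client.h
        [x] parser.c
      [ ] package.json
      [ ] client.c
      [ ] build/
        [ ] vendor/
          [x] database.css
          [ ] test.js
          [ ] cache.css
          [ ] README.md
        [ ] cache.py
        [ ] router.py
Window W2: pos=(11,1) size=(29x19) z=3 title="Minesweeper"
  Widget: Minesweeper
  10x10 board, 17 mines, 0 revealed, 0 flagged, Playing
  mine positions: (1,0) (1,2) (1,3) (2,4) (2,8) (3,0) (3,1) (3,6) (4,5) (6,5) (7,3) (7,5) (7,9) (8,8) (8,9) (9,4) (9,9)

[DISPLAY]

        ┃■■■■■■■■■■                 ┃━━━━━━
        ┃■■■■■■■■■■                 ┃ FileV
        ┃■■■■■■■■■■                 ┃──────
        ┃■■■■■■■■■■                 ┃import
        ┃                           ┃import
        ┃                           ┃import
        ┃                           ┃from p
        ┃                           ┃import
        ┃                           ┃      
        ┗━━━━━━━━━━━━━━━━━━━━━━━━━━━┛def pa
                     ┏━━━━━━━━━━━━━━━━━━━━━
                     ┃ CheckboxTree        
                     ┠─────────────────────
                     ┃>[-] project/        
                     ┃   [x] vendor/       
                     ┃     [x] client.h    
                     ┃     [x] parser.c    
                     ┃   [ ] package.json  
                     ┃   [ ] client.c      
                     ┃   [-] build/        
                     ┃     [-] vendor/     
                     ┃       [x] database.c
                     ┃       [ ] test.js   
                     ┃       [ ] cache.css 


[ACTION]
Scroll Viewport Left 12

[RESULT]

           ┃■■■■■■■■■■                 ┃━━━
           ┃■■■■■■■■■■                 ┃ Fi
           ┃■■■■■■■■■■                 ┃───
           ┃■■■■■■■■■■                 ┃imp
           ┃                           ┃imp
           ┃                           ┃imp
           ┃                           ┃fro
           ┃                           ┃imp
           ┃                           ┃   
           ┗━━━━━━━━━━━━━━━━━━━━━━━━━━━┛def
                        ┏━━━━━━━━━━━━━━━━━━
                        ┃ CheckboxTree     
                        ┠──────────────────
                        ┃>[-] project/     
                        ┃   [x] vendor/    
                        ┃     [x] client.h 
                        ┃     [x] parser.c 
                        ┃   [ ] package.jso
                        ┃   [ ] client.c   
                        ┃   [-] build/     
                        ┃     [-] vendor/  
                        ┃       [x] databas
                        ┃       [ ] test.js
                        ┃       [ ] cache.c


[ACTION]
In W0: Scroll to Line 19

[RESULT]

           ┃■■■■■■■■■■                 ┃━━━
           ┃■■■■■■■■■■                 ┃ Fi
           ┃■■■■■■■■■■                 ┃───
           ┃■■■■■■■■■■                 ┃   
           ┃                           ┃   
           ┃                           ┃   
           ┃                           ┃cla
           ┃                           ┃   
           ┃                           ┃   
           ┗━━━━━━━━━━━━━━━━━━━━━━━━━━━┛   
                        ┏━━━━━━━━━━━━━━━━━━
                        ┃ CheckboxTree     
                        ┠──────────────────
                        ┃>[-] project/     
                        ┃   [x] vendor/    
                        ┃     [x] client.h 
                        ┃     [x] parser.c 
                        ┃   [ ] package.jso
                        ┃   [ ] client.c   
                        ┃   [-] build/     
                        ┃     [-] vendor/  
                        ┃       [x] databas
                        ┃       [ ] test.js
                        ┃       [ ] cache.c


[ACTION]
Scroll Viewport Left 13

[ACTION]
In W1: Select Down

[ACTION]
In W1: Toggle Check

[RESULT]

           ┃■■■■■■■■■■                 ┃━━━
           ┃■■■■■■■■■■                 ┃ Fi
           ┃■■■■■■■■■■                 ┃───
           ┃■■■■■■■■■■                 ┃   
           ┃                           ┃   
           ┃                           ┃   
           ┃                           ┃cla
           ┃                           ┃   
           ┃                           ┃   
           ┗━━━━━━━━━━━━━━━━━━━━━━━━━━━┛   
                        ┏━━━━━━━━━━━━━━━━━━
                        ┃ CheckboxTree     
                        ┠──────────────────
                        ┃ [-] project/     
                        ┃>  [ ] vendor/    
                        ┃     [ ] client.h 
                        ┃     [ ] parser.c 
                        ┃   [ ] package.jso
                        ┃   [ ] client.c   
                        ┃   [-] build/     
                        ┃     [-] vendor/  
                        ┃       [x] databas
                        ┃       [ ] test.js
                        ┃       [ ] cache.c


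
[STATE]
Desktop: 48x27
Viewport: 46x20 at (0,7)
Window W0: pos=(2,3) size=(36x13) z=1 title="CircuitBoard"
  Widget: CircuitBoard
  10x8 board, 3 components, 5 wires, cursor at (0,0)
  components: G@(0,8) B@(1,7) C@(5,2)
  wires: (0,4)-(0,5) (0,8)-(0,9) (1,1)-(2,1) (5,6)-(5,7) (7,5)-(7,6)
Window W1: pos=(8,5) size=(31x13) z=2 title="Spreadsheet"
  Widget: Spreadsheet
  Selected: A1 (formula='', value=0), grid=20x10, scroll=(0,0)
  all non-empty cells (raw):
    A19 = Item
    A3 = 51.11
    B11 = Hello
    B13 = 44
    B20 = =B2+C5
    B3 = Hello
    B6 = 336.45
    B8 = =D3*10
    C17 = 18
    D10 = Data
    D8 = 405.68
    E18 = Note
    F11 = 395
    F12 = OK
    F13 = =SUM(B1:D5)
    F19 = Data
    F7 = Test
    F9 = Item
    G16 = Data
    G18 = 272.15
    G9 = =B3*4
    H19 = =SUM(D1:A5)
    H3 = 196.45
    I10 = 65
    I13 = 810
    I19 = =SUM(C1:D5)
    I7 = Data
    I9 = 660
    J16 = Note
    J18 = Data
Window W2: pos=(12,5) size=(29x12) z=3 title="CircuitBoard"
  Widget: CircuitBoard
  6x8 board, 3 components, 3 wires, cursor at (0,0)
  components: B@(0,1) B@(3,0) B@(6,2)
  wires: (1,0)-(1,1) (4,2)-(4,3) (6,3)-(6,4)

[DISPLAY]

  ┃0  [.┠───┠───────────────────────────┨     
  ┃     ┃A1:┃   0 1 2 3 4 5             ┃     
  ┃1    ┃   ┃0  [.]  B                  ┃     
  ┃     ┃---┃                           ┃     
  ┃2    ┃  1┃1   · ─ ·                  ┃     
  ┃     ┃  2┃                           ┃     
  ┃3    ┃  3┃2                          ┃     
  ┃     ┃  4┃                           ┃     
  ┗━━━━━┃  5┃3   B                      ┃     
        ┃  6┗━━━━━━━━━━━━━━━━━━━━━━━━━━━┛     
        ┗━━━━━━━━━━━━━━━━━━━━━━━━━━━━━┛       
                                              
                                              
                                              
                                              
                                              
                                              
                                              
                                              
                                              


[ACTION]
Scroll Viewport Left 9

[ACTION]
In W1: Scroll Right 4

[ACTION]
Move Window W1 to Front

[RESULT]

  ┃0  [.┠─────────────────────────────┨─┨     
  ┃     ┃A1:                          ┃ ┃     
  ┃1    ┃       E       F       G     ┃ ┃     
  ┃     ┃-----------------------------┃ ┃     
  ┃2    ┃  1        0       0       0 ┃ ┃     
  ┃     ┃  2        0       0       0 ┃ ┃     
  ┃3    ┃  3        0       0       0 ┃ ┃     
  ┃     ┃  4        0       0       0 ┃ ┃     
  ┗━━━━━┃  5        0       0       0 ┃ ┃     
        ┃  6        0       0       0 ┃━┛     
        ┗━━━━━━━━━━━━━━━━━━━━━━━━━━━━━┛       
                                              
                                              
                                              
                                              
                                              
                                              
                                              
                                              
                                              


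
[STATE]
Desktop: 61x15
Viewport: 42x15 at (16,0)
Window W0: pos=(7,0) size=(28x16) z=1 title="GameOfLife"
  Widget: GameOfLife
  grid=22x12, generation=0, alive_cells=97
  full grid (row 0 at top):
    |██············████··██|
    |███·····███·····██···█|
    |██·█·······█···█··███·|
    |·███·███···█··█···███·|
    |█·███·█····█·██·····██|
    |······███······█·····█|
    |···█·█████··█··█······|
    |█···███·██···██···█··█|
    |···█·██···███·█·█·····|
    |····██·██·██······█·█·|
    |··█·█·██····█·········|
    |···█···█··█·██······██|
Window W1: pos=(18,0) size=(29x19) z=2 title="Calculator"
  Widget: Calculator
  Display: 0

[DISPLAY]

━━┏━━━━━━━━━━━━━━━━━━━━━━━━━━━┓           
if┃ Calculator                ┃           
──┠───────────────────────────┨           
  ┃                          0┃           
··┃┌───┬───┬───┬───┐          ┃           
██┃│ 7 │ 8 │ 9 │ ÷ │          ┃           
··┃├───┼───┼───┼───┤          ┃           
··┃│ 4 │ 5 │ 6 │ × │          ┃           
··┃├───┼───┼───┼───┤          ┃           
█·┃│ 1 │ 2 │ 3 │ - │          ┃           
██┃├───┼───┼───┼───┤          ┃           
██┃│ 0 │ . │ = │ + │          ┃           
··┃├───┼───┼───┼───┤          ┃           
█·┃│ C │ MC│ MR│ M+│          ┃           
··┃└───┴───┴───┴───┘          ┃           


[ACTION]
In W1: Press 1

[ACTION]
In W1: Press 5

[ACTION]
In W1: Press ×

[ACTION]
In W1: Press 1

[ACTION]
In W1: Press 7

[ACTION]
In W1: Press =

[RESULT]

━━┏━━━━━━━━━━━━━━━━━━━━━━━━━━━┓           
if┃ Calculator                ┃           
──┠───────────────────────────┨           
  ┃                        255┃           
··┃┌───┬───┬───┬───┐          ┃           
██┃│ 7 │ 8 │ 9 │ ÷ │          ┃           
··┃├───┼───┼───┼───┤          ┃           
··┃│ 4 │ 5 │ 6 │ × │          ┃           
··┃├───┼───┼───┼───┤          ┃           
█·┃│ 1 │ 2 │ 3 │ - │          ┃           
██┃├───┼───┼───┼───┤          ┃           
██┃│ 0 │ . │ = │ + │          ┃           
··┃├───┼───┼───┼───┤          ┃           
█·┃│ C │ MC│ MR│ M+│          ┃           
··┃└───┴───┴───┴───┘          ┃           


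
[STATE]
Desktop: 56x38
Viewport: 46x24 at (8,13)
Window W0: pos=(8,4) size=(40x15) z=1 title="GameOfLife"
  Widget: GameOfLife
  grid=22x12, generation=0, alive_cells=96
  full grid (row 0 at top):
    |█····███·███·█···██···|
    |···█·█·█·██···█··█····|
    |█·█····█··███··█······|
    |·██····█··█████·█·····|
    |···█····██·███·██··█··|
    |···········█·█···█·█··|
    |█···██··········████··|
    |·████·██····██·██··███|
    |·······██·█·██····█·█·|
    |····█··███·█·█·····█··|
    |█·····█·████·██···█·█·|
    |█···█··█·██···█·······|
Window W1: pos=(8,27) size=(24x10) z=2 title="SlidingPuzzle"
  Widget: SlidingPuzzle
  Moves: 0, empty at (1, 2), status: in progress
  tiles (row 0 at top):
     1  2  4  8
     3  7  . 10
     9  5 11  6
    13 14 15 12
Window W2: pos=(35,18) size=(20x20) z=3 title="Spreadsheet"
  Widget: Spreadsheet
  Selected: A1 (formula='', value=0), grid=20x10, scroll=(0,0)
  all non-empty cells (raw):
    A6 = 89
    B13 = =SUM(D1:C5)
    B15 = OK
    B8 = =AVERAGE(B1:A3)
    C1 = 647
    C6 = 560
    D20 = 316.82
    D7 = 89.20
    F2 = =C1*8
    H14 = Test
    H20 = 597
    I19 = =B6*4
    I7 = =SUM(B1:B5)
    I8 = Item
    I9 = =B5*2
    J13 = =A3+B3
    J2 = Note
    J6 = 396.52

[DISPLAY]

┃█···██··········████··                ┃      
┃·████·██····██·██··███                ┃      
┃·······██·█·██····█·█·                ┃      
┃····█··███·█·█·····█··                ┃      
┃█·····█·████·██···█·█·                ┃      
┗━━━━━━━━━━━━━━━━━━━━━━━━━━┏━━━━━━━━━━━━━━━━━━
                           ┃ Spreadsheet      
                           ┠──────────────────
                           ┃A1:               
                           ┃       A       B  
                           ┃------------------
                           ┃  1      [0]      
                           ┃  2        0      
                           ┃  3        0      
┏━━━━━━━━━━━━━━━━━━━━━━┓   ┃  4        0      
┃ SlidingPuzzle        ┃   ┃  5        0      
┠──────────────────────┨   ┃  6       89      
┃┌────┬────┬────┬────┐ ┃   ┃  7        0      
┃│  1 │  2 │  4 │  8 │ ┃   ┃  8        0      
┃├────┼────┼────┼────┤ ┃   ┃  9        0      
┃│  3 │  7 │    │ 10 │ ┃   ┃ 10        0      
┃├────┼────┼────┼────┤ ┃   ┃ 11        0      
┃│  9 │  5 │ 11 │  6 │ ┃   ┃ 12        0      
┗━━━━━━━━━━━━━━━━━━━━━━┛   ┃ 13        0     6


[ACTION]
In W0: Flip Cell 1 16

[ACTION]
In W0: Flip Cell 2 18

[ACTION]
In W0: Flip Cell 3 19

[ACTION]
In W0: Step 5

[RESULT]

┃██·██···█···█········█                ┃      
┃···█·····█·████·····██                ┃      
┃···█···█··█··█······██                ┃      
┃···█···█····███·······                ┃      
┃···██···█···██········                ┃      
┗━━━━━━━━━━━━━━━━━━━━━━━━━━┏━━━━━━━━━━━━━━━━━━
                           ┃ Spreadsheet      
                           ┠──────────────────
                           ┃A1:               
                           ┃       A       B  
                           ┃------------------
                           ┃  1      [0]      
                           ┃  2        0      
                           ┃  3        0      
┏━━━━━━━━━━━━━━━━━━━━━━┓   ┃  4        0      
┃ SlidingPuzzle        ┃   ┃  5        0      
┠──────────────────────┨   ┃  6       89      
┃┌────┬────┬────┬────┐ ┃   ┃  7        0      
┃│  1 │  2 │  4 │  8 │ ┃   ┃  8        0      
┃├────┼────┼────┼────┤ ┃   ┃  9        0      
┃│  3 │  7 │    │ 10 │ ┃   ┃ 10        0      
┃├────┼────┼────┼────┤ ┃   ┃ 11        0      
┃│  9 │  5 │ 11 │  6 │ ┃   ┃ 12        0      
┗━━━━━━━━━━━━━━━━━━━━━━┛   ┃ 13        0     6


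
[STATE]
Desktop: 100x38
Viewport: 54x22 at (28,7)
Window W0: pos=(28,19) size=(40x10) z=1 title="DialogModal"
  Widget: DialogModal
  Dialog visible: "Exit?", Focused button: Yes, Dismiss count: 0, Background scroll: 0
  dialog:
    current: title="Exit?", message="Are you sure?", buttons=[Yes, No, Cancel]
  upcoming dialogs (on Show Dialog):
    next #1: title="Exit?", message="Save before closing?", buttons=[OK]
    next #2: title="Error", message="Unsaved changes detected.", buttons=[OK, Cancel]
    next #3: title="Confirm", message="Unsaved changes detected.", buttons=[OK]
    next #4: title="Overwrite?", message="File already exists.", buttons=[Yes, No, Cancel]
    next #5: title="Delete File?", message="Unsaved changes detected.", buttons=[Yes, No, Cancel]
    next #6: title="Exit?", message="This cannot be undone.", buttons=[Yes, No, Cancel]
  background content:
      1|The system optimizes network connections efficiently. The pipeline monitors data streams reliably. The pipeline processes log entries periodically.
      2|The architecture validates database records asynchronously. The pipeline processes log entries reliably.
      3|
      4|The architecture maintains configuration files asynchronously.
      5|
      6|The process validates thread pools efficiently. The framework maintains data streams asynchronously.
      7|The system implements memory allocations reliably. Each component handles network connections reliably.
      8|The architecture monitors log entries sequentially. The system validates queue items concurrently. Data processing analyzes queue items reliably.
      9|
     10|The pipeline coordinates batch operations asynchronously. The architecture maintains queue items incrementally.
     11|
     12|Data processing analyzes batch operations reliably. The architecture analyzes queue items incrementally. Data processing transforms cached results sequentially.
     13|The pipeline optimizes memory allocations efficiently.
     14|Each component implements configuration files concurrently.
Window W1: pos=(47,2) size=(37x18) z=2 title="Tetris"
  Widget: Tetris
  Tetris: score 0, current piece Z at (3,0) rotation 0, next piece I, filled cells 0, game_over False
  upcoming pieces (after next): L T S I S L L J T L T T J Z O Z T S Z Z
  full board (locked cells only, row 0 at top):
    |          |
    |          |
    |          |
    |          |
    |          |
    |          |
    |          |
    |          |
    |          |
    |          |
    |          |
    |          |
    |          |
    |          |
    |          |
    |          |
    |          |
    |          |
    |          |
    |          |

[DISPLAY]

                   ┃          │                       
                   ┃          │                       
                   ┃          │                       
                   ┃          │                       
                   ┃          │Score:                 
                   ┃          │0                      
                   ┃          │                       
                   ┃          │                       
                   ┃          │                       
                   ┃          │                       
                   ┃          │                       
                   ┃          │                       
┏━━━━━━━━━━━━━━━━━━┗━━━━━━━━━━━━━━━━━━━━━━━━━━━━━━━━━━
┃ DialogModal                          ┃              
┠──────────────────────────────────────┨              
┃The sys┌─────────────────────┐onnectio┃              
┃The arc│        Exit?        │abase re┃              
┃       │    Are you sure?    │        ┃              
┃The arc│ [Yes]  No   Cancel  │figurati┃              
┃       └─────────────────────┘        ┃              
┃The process validates thread pools eff┃              
┗━━━━━━━━━━━━━━━━━━━━━━━━━━━━━━━━━━━━━━┛              


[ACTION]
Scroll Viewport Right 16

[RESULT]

   ┃          │                        ┃              
   ┃          │                        ┃              
   ┃          │                        ┃              
   ┃          │                        ┃              
   ┃          │Score:                  ┃              
   ┃          │0                       ┃              
   ┃          │                        ┃              
   ┃          │                        ┃              
   ┃          │                        ┃              
   ┃          │                        ┃              
   ┃          │                        ┃              
   ┃          │                        ┃              
━━━┗━━━━━━━━━━━━━━━━━━━━━━━━━━━━━━━━━━━┛              
                       ┃                              
───────────────────────┨                              
──────────────┐onnectio┃                              
 Exit?        │abase re┃                              
 you sure?    │        ┃                              
 No   Cancel  │figurati┃                              
──────────────┘        ┃                              
idates thread pools eff┃                              
━━━━━━━━━━━━━━━━━━━━━━━┛                              


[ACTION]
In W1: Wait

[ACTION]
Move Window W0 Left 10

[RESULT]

   ┃          │                        ┃              
   ┃          │                        ┃              
   ┃          │                        ┃              
   ┃          │                        ┃              
   ┃          │Score:                  ┃              
   ┃          │0                       ┃              
   ┃          │                        ┃              
   ┃          │                        ┃              
   ┃          │                        ┃              
   ┃          │                        ┃              
   ┃          │                        ┃              
   ┃          │                        ┃              
━━━┗━━━━━━━━━━━━━━━━━━━━━━━━━━━━━━━━━━━┛              
             ┃                                        
─────────────┨                                        
────┐onnectio┃                                        
    │abase re┃                                        
    │        ┃                                        
el  │figurati┃                                        
────┘        ┃                                        
ead pools eff┃                                        
━━━━━━━━━━━━━┛                                        
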